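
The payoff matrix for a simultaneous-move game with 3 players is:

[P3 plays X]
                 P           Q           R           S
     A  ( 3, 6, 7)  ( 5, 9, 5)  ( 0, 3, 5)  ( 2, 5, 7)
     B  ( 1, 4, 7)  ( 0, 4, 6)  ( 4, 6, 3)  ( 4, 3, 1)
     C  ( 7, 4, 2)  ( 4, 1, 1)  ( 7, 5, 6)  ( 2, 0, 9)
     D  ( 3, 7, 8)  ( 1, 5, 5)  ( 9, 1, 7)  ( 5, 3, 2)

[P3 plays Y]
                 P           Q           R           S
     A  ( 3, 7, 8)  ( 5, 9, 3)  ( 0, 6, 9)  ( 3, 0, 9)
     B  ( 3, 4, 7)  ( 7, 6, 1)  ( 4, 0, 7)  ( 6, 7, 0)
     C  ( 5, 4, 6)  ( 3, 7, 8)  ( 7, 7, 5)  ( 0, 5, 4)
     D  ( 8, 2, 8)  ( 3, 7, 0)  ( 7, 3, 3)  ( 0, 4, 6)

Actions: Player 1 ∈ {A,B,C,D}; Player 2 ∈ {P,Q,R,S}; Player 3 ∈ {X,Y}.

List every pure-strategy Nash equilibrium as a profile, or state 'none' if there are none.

(A,P,X): not NE [P1→C gives 7>3; P2→Q gives 9>6; P3→Y gives 8>7]
(A,P,Y): not NE [P1→D gives 8>3; P2→Q gives 9>7]
(A,Q,X): NE
(A,Q,Y): not NE [P1→B gives 7>5; P3→X gives 5>3]
(A,R,X): not NE [P1→D gives 9>0; P2→Q gives 9>3; P3→Y gives 9>5]
(A,R,Y): not NE [P1→D gives 7>0; P2→Q gives 9>6]
(A,S,X): not NE [P1→D gives 5>2; P2→Q gives 9>5; P3→Y gives 9>7]
(A,S,Y): not NE [P1→B gives 6>3; P2→Q gives 9>0]
(B,P,X): not NE [P1→C gives 7>1; P2→R gives 6>4]
(B,P,Y): not NE [P1→D gives 8>3; P2→S gives 7>4]
(B,Q,X): not NE [P1→A gives 5>0; P2→R gives 6>4]
(B,Q,Y): not NE [P2→S gives 7>6; P3→X gives 6>1]
(B,R,X): not NE [P1→D gives 9>4; P3→Y gives 7>3]
(B,R,Y): not NE [P1→D gives 7>4; P2→S gives 7>0]
(B,S,X): not NE [P1→D gives 5>4; P2→R gives 6>3]
(B,S,Y): not NE [P3→X gives 1>0]
(C,P,X): not NE [P2→R gives 5>4; P3→Y gives 6>2]
(C,P,Y): not NE [P1→D gives 8>5; P2→R gives 7>4]
(C,Q,X): not NE [P1→A gives 5>4; P2→R gives 5>1; P3→Y gives 8>1]
(C,Q,Y): not NE [P1→B gives 7>3]
(C,R,X): not NE [P1→D gives 9>7]
(C,R,Y): not NE [P3→X gives 6>5]
(C,S,X): not NE [P1→D gives 5>2; P2→R gives 5>0]
(C,S,Y): not NE [P1→B gives 6>0; P2→R gives 7>5; P3→X gives 9>4]
(D,P,X): not NE [P1→C gives 7>3]
(D,P,Y): not NE [P2→Q gives 7>2]
(D,Q,X): not NE [P1→A gives 5>1; P2→P gives 7>5]
(D,Q,Y): not NE [P1→B gives 7>3; P3→X gives 5>0]
(D,R,X): not NE [P2→P gives 7>1]
(D,R,Y): not NE [P2→Q gives 7>3; P3→X gives 7>3]
(D,S,X): not NE [P2→P gives 7>3; P3→Y gives 6>2]
(D,S,Y): not NE [P1→B gives 6>0; P2→Q gives 7>4]

Nash profiles: (A,Q,X)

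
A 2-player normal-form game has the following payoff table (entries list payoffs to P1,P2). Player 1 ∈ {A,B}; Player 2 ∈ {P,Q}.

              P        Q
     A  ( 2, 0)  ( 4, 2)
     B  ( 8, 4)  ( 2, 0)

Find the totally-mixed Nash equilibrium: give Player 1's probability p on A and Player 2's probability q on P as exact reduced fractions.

P1 indiff ⇒ q·2+(1-q)·4 = q·8+(1-q)·2 ⇒ q(-6) = (1-q)(-2) ⇒ q = 1/4
P2 indiff ⇒ p·0+(1-p)·4 = p·2+(1-p)·0 ⇒ p(-2) = (1-p)(-4) ⇒ p = 2/3

p=2/3, q=1/4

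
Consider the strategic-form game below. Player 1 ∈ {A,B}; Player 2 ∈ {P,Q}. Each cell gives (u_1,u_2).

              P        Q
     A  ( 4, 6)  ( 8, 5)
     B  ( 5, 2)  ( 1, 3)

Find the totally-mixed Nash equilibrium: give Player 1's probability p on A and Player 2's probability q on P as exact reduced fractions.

P1 indiff ⇒ q·4+(1-q)·8 = q·5+(1-q)·1 ⇒ q(-1) = (1-q)(-7) ⇒ q = 7/8
P2 indiff ⇒ p·6+(1-p)·2 = p·5+(1-p)·3 ⇒ p(1) = (1-p)(1) ⇒ p = 1/2

P1 mixes 1/2 on A; P2 mixes 7/8 on P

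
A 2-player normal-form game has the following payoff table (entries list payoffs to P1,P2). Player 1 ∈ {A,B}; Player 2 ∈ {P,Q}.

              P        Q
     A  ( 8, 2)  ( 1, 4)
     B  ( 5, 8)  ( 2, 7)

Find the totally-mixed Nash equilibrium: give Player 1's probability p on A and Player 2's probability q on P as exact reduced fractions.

p=1/3, q=1/4

P1 indiff ⇒ q·8+(1-q)·1 = q·5+(1-q)·2 ⇒ q(3) = (1-q)(1) ⇒ q = 1/4
P2 indiff ⇒ p·2+(1-p)·8 = p·4+(1-p)·7 ⇒ p(-2) = (1-p)(-1) ⇒ p = 1/3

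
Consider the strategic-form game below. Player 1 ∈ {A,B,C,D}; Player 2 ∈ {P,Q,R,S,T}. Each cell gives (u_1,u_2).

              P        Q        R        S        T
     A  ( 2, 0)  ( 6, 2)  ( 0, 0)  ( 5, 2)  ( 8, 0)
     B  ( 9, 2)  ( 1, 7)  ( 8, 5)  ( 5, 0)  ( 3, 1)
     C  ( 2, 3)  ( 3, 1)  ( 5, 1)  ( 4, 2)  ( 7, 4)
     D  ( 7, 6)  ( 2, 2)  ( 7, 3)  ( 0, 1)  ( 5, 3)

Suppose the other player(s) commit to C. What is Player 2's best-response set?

argmax u_2 = {T}

u_2(P vs C) = 3
u_2(Q vs C) = 1
u_2(R vs C) = 1
u_2(S vs C) = 2
u_2(T vs C) = 4
max payoff 4 at {T}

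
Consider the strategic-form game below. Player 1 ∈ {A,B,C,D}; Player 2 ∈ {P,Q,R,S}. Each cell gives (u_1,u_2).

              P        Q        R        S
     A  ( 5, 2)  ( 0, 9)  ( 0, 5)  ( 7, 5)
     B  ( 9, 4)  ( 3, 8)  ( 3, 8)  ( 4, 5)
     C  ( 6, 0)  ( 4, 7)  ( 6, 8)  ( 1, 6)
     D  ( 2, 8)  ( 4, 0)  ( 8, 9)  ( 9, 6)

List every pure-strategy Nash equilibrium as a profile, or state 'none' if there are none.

NE set: (D,R)

(A,P): not NE [P1→B gives 9>5; P2→Q gives 9>2]
(A,Q): not NE [P1→D gives 4>0]
(A,R): not NE [P1→D gives 8>0; P2→Q gives 9>5]
(A,S): not NE [P1→D gives 9>7; P2→Q gives 9>5]
(B,P): not NE [P2→R gives 8>4]
(B,Q): not NE [P1→D gives 4>3]
(B,R): not NE [P1→D gives 8>3]
(B,S): not NE [P1→D gives 9>4; P2→R gives 8>5]
(C,P): not NE [P1→B gives 9>6; P2→R gives 8>0]
(C,Q): not NE [P2→R gives 8>7]
(C,R): not NE [P1→D gives 8>6]
(C,S): not NE [P1→D gives 9>1; P2→R gives 8>6]
(D,P): not NE [P1→B gives 9>2; P2→R gives 9>8]
(D,Q): not NE [P2→R gives 9>0]
(D,R): NE
(D,S): not NE [P2→R gives 9>6]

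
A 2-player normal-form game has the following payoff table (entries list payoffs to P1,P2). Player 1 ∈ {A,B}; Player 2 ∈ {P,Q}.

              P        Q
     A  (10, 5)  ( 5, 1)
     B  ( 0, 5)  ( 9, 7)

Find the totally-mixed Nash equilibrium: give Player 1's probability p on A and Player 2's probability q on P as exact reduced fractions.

(p,q) = (1/3, 2/7)

P1 indiff ⇒ q·10+(1-q)·5 = q·0+(1-q)·9 ⇒ q(10) = (1-q)(4) ⇒ q = 2/7
P2 indiff ⇒ p·5+(1-p)·5 = p·1+(1-p)·7 ⇒ p(4) = (1-p)(2) ⇒ p = 1/3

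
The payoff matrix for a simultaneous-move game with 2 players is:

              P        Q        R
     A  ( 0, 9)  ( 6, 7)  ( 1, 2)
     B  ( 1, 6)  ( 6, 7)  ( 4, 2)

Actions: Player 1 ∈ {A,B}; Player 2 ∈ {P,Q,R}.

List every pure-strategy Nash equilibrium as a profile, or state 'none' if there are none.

Nash profiles: (B,Q)

(A,P): not NE [P1→B gives 1>0]
(A,Q): not NE [P2→P gives 9>7]
(A,R): not NE [P1→B gives 4>1; P2→P gives 9>2]
(B,P): not NE [P2→Q gives 7>6]
(B,Q): NE
(B,R): not NE [P2→Q gives 7>2]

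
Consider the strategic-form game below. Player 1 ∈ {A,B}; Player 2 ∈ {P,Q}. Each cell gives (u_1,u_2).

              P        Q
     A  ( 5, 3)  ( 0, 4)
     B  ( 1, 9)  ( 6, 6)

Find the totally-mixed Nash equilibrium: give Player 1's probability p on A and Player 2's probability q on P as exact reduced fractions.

P1 mixes 3/4 on A; P2 mixes 3/5 on P

P1 indiff ⇒ q·5+(1-q)·0 = q·1+(1-q)·6 ⇒ q(4) = (1-q)(6) ⇒ q = 3/5
P2 indiff ⇒ p·3+(1-p)·9 = p·4+(1-p)·6 ⇒ p(-1) = (1-p)(-3) ⇒ p = 3/4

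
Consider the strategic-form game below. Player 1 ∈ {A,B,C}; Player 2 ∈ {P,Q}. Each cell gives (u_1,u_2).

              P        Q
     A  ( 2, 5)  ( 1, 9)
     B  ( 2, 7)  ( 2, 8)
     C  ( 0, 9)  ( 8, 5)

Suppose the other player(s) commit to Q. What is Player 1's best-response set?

u_1(A vs Q) = 1
u_1(B vs Q) = 2
u_1(C vs Q) = 8
max payoff 8 at {C}

BR_1 = {C}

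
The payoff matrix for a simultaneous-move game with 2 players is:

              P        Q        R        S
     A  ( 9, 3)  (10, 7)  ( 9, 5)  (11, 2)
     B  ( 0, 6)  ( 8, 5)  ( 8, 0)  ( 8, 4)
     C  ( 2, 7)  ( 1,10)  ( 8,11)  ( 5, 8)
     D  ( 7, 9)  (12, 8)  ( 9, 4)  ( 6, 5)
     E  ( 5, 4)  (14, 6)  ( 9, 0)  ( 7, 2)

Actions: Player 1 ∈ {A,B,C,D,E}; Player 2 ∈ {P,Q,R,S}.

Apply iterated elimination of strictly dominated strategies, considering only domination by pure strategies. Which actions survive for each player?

P1 drop B (A beats it: P:9>0 Q:10>8 R:9>8 S:11>8)
P1 drop C (A beats it: P:9>2 Q:10>1 R:9>8 S:11>5)
P2 drop R (Q beats it: A:7>5 D:8>4 E:6>0)
P2 drop S (P beats it: A:3>2 D:9>5 E:4>2)
P1→{A,D,E} P2→{P,Q}

Survivors P1:{A,D,E} P2:{P,Q}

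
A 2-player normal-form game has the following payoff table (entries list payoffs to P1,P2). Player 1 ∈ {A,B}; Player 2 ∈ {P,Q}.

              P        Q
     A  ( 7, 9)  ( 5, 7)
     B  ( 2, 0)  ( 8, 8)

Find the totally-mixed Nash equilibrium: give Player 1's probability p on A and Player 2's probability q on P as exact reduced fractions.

P1 mixes 4/5 on A; P2 mixes 3/8 on P

P1 indiff ⇒ q·7+(1-q)·5 = q·2+(1-q)·8 ⇒ q(5) = (1-q)(3) ⇒ q = 3/8
P2 indiff ⇒ p·9+(1-p)·0 = p·7+(1-p)·8 ⇒ p(2) = (1-p)(8) ⇒ p = 4/5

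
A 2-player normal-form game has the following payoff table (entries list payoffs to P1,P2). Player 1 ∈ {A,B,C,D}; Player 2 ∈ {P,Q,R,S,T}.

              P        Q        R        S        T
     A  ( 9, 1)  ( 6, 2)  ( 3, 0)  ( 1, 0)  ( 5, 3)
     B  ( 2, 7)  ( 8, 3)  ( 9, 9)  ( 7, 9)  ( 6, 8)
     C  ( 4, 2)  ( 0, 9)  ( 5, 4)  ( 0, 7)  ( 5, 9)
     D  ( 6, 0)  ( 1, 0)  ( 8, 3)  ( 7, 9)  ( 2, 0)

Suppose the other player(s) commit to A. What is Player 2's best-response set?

P2 best: {T}

u_2(P vs A) = 1
u_2(Q vs A) = 2
u_2(R vs A) = 0
u_2(S vs A) = 0
u_2(T vs A) = 3
max payoff 3 at {T}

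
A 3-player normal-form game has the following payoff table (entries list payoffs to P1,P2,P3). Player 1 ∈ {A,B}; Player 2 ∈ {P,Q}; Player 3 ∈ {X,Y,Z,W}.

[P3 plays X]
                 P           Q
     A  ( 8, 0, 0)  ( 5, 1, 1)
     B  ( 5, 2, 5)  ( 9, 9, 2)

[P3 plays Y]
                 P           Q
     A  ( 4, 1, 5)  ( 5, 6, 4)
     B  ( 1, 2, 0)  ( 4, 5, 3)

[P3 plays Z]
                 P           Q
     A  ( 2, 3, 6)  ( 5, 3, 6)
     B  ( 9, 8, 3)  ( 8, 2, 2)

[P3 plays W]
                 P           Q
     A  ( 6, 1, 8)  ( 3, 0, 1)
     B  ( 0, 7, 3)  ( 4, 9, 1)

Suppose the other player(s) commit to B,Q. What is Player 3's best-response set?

u_3(X vs B,Q) = 2
u_3(Y vs B,Q) = 3
u_3(Z vs B,Q) = 2
u_3(W vs B,Q) = 1
max payoff 3 at {Y}

BR_3 = {Y}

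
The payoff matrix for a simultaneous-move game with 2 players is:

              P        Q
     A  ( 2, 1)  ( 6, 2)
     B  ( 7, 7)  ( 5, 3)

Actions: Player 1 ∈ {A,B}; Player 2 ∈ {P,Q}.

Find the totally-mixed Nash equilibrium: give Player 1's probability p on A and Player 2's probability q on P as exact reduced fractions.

P1 indiff ⇒ q·2+(1-q)·6 = q·7+(1-q)·5 ⇒ q(-5) = (1-q)(-1) ⇒ q = 1/6
P2 indiff ⇒ p·1+(1-p)·7 = p·2+(1-p)·3 ⇒ p(-1) = (1-p)(-4) ⇒ p = 4/5

(p,q) = (4/5, 1/6)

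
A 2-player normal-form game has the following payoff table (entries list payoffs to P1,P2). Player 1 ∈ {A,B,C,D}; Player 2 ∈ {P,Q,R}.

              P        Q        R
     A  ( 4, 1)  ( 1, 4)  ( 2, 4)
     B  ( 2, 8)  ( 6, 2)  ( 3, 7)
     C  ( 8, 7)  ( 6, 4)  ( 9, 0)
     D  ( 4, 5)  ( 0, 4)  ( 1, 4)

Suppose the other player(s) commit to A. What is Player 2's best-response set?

argmax u_2 = {Q,R}

u_2(P vs A) = 1
u_2(Q vs A) = 4
u_2(R vs A) = 4
max payoff 4 at {Q,R}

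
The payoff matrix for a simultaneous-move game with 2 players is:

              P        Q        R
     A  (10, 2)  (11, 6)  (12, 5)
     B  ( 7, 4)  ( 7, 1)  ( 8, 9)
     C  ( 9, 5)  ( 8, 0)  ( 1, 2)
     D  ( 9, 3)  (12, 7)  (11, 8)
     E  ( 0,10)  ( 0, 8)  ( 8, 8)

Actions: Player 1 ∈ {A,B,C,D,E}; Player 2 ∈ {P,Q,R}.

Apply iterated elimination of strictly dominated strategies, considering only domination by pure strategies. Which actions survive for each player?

P1 drop B (A beats it: P:10>7 Q:11>7 R:12>8)
P1 drop C (A beats it: P:10>9 Q:11>8 R:12>1)
P1 drop E (A beats it: P:10>0 Q:11>0 R:12>8)
P2 drop P (Q beats it: A:6>2 D:7>3)
P1→{A,D} P2→{Q,R}

Remaining: P1:{A,D} P2:{Q,R}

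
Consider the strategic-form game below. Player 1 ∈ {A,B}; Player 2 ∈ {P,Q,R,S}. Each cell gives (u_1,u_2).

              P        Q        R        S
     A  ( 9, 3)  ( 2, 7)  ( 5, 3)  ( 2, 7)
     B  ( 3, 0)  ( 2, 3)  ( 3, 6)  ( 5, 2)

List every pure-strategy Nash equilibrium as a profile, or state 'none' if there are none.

(A,P): not NE [P2→S gives 7>3]
(A,Q): NE
(A,R): not NE [P2→S gives 7>3]
(A,S): not NE [P1→B gives 5>2]
(B,P): not NE [P1→A gives 9>3; P2→R gives 6>0]
(B,Q): not NE [P2→R gives 6>3]
(B,R): not NE [P1→A gives 5>3]
(B,S): not NE [P2→R gives 6>2]

Nash profiles: (A,Q)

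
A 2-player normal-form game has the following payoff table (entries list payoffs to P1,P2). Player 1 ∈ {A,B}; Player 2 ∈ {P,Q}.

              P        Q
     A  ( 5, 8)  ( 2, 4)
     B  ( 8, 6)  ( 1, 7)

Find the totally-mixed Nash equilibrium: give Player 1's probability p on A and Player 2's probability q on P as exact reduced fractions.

(p,q) = (1/5, 1/4)

P1 indiff ⇒ q·5+(1-q)·2 = q·8+(1-q)·1 ⇒ q(-3) = (1-q)(-1) ⇒ q = 1/4
P2 indiff ⇒ p·8+(1-p)·6 = p·4+(1-p)·7 ⇒ p(4) = (1-p)(1) ⇒ p = 1/5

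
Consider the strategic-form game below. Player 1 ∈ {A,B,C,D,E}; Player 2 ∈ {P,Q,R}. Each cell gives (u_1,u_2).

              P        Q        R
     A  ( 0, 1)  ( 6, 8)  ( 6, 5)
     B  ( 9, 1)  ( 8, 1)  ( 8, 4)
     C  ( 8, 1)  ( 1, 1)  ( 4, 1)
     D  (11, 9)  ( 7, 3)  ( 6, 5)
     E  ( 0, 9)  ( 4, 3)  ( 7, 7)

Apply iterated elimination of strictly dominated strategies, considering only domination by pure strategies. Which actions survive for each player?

IESDS → P1:{B,D} P2:{P,R}

P1 drop A (B beats it: P:9>0 Q:8>6 R:8>6)
P1 drop C (B beats it: P:9>8 Q:8>1 R:8>4)
P1 drop E (B beats it: P:9>0 Q:8>4 R:8>7)
P2 drop Q (R beats it: B:4>1 D:5>3)
P1→{B,D} P2→{P,R}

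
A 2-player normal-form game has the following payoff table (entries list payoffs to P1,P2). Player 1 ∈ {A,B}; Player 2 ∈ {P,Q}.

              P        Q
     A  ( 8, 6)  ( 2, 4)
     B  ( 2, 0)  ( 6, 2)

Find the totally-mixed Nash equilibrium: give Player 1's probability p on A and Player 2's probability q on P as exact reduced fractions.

P1 indiff ⇒ q·8+(1-q)·2 = q·2+(1-q)·6 ⇒ q(6) = (1-q)(4) ⇒ q = 2/5
P2 indiff ⇒ p·6+(1-p)·0 = p·4+(1-p)·2 ⇒ p(2) = (1-p)(2) ⇒ p = 1/2

(p,q) = (1/2, 2/5)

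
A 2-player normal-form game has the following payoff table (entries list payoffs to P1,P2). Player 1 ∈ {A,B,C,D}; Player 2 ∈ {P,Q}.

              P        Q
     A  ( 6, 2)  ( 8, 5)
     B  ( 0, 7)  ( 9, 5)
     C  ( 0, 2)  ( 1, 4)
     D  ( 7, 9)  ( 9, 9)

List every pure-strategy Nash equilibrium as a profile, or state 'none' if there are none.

(A,P): not NE [P1→D gives 7>6; P2→Q gives 5>2]
(A,Q): not NE [P1→D gives 9>8]
(B,P): not NE [P1→D gives 7>0]
(B,Q): not NE [P2→P gives 7>5]
(C,P): not NE [P1→D gives 7>0; P2→Q gives 4>2]
(C,Q): not NE [P1→D gives 9>1]
(D,P): NE
(D,Q): NE

Nash profiles: (D,P), (D,Q)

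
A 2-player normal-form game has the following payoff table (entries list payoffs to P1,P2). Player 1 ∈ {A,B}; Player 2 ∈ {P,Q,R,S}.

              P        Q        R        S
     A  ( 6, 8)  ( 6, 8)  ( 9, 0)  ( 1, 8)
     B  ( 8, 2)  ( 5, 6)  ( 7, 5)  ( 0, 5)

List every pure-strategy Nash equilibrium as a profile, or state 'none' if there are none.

(A,P): not NE [P1→B gives 8>6]
(A,Q): NE
(A,R): not NE [P2→S gives 8>0]
(A,S): NE
(B,P): not NE [P2→Q gives 6>2]
(B,Q): not NE [P1→A gives 6>5]
(B,R): not NE [P1→A gives 9>7; P2→Q gives 6>5]
(B,S): not NE [P1→A gives 1>0; P2→Q gives 6>5]

NE set: (A,Q), (A,S)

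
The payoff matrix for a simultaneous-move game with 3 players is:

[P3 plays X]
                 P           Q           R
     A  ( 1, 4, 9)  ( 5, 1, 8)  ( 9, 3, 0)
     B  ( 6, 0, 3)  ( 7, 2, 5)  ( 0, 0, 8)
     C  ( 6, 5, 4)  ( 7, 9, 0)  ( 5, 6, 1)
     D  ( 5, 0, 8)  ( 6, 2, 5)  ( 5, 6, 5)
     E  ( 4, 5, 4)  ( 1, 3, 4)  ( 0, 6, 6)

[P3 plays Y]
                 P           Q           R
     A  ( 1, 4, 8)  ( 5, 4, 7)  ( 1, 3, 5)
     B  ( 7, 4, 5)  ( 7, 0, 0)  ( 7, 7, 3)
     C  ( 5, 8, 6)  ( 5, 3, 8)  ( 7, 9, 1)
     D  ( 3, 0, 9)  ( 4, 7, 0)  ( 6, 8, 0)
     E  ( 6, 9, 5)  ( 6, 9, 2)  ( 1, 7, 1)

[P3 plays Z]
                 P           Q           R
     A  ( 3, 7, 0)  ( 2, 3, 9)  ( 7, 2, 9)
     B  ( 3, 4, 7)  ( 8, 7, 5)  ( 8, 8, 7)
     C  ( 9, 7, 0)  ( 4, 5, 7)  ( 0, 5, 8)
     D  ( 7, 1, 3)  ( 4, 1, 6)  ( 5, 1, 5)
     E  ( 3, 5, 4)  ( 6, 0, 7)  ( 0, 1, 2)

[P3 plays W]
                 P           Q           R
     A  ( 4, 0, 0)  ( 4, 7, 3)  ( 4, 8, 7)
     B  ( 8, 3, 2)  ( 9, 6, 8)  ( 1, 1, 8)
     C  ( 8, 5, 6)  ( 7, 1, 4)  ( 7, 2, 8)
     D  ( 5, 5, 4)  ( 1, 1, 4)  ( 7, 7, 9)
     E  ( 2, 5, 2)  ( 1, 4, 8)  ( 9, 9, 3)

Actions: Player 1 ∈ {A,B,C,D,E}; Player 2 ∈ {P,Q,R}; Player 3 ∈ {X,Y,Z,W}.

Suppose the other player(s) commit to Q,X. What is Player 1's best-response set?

argmax u_1 = {B,C}

u_1(A vs Q,X) = 5
u_1(B vs Q,X) = 7
u_1(C vs Q,X) = 7
u_1(D vs Q,X) = 6
u_1(E vs Q,X) = 1
max payoff 7 at {B,C}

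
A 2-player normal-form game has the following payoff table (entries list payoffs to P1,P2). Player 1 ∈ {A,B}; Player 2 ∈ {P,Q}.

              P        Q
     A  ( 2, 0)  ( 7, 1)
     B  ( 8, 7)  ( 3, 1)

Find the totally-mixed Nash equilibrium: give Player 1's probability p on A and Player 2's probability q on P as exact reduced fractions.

P1 indiff ⇒ q·2+(1-q)·7 = q·8+(1-q)·3 ⇒ q(-6) = (1-q)(-4) ⇒ q = 2/5
P2 indiff ⇒ p·0+(1-p)·7 = p·1+(1-p)·1 ⇒ p(-1) = (1-p)(-6) ⇒ p = 6/7

p=6/7, q=2/5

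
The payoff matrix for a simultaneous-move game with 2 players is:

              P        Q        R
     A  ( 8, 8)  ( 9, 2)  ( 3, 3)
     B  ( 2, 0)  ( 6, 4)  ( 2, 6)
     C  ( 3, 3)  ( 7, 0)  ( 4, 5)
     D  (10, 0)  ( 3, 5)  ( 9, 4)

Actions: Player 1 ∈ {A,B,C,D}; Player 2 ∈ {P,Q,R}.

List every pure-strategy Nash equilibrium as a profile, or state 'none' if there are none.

Equilibria: none

(A,P): not NE [P1→D gives 10>8]
(A,Q): not NE [P2→P gives 8>2]
(A,R): not NE [P1→D gives 9>3; P2→P gives 8>3]
(B,P): not NE [P1→D gives 10>2; P2→R gives 6>0]
(B,Q): not NE [P1→A gives 9>6; P2→R gives 6>4]
(B,R): not NE [P1→D gives 9>2]
(C,P): not NE [P1→D gives 10>3; P2→R gives 5>3]
(C,Q): not NE [P1→A gives 9>7; P2→R gives 5>0]
(C,R): not NE [P1→D gives 9>4]
(D,P): not NE [P2→Q gives 5>0]
(D,Q): not NE [P1→A gives 9>3]
(D,R): not NE [P2→Q gives 5>4]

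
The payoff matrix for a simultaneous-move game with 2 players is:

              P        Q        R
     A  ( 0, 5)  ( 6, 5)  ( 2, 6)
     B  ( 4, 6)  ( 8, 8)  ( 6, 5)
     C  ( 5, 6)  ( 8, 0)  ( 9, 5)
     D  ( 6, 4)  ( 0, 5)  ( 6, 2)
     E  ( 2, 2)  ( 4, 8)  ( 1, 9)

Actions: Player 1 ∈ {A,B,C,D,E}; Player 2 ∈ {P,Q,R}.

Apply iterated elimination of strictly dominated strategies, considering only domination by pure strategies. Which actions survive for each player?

P1 drop A (B beats it: P:4>0 Q:8>6 R:6>2)
P1 drop E (B beats it: P:4>2 Q:8>4 R:6>1)
P2 drop R (P beats it: B:6>5 C:6>5 D:4>2)
P1→{B,C,D} P2→{P,Q}

IESDS → P1:{B,C,D} P2:{P,Q}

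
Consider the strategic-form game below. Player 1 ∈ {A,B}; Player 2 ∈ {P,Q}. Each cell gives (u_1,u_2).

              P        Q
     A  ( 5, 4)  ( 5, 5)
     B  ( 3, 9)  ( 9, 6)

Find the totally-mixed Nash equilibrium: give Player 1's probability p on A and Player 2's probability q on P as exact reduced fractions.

P1 indiff ⇒ q·5+(1-q)·5 = q·3+(1-q)·9 ⇒ q(2) = (1-q)(4) ⇒ q = 2/3
P2 indiff ⇒ p·4+(1-p)·9 = p·5+(1-p)·6 ⇒ p(-1) = (1-p)(-3) ⇒ p = 3/4

P1 mixes 3/4 on A; P2 mixes 2/3 on P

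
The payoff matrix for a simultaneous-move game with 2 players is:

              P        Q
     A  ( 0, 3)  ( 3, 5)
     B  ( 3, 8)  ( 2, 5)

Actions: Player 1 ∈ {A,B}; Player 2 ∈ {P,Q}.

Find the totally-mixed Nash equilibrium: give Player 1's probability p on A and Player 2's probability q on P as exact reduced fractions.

p=3/5, q=1/4

P1 indiff ⇒ q·0+(1-q)·3 = q·3+(1-q)·2 ⇒ q(-3) = (1-q)(-1) ⇒ q = 1/4
P2 indiff ⇒ p·3+(1-p)·8 = p·5+(1-p)·5 ⇒ p(-2) = (1-p)(-3) ⇒ p = 3/5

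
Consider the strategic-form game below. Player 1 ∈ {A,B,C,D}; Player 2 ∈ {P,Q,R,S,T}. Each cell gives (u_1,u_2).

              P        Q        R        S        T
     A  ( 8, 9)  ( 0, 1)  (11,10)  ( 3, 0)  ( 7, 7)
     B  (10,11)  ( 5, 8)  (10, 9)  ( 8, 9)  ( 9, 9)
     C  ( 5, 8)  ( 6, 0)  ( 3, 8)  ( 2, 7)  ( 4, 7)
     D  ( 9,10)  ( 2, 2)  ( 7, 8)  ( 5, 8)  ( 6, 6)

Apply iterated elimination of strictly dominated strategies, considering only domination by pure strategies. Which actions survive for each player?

Remaining: P1:{A,B} P2:{P,R}

P1 drop D (B beats it: P:10>9 Q:5>2 R:10>7 S:8>5 T:9>6)
P2 drop Q (P beats it: A:9>1 B:11>8 C:8>0)
P1 drop C (A beats it: P:8>5 R:11>3 S:3>2 T:7>4)
P2 drop S (P beats it: A:9>0 B:11>9)
P2 drop T (P beats it: A:9>7 B:11>9)
P1→{A,B} P2→{P,R}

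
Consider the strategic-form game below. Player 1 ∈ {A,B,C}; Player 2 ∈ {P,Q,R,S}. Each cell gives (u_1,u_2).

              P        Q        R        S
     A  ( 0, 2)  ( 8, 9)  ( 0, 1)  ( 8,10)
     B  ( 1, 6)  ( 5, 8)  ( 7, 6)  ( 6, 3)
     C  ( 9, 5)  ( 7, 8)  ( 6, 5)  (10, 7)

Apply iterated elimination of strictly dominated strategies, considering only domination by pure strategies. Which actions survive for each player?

Survivors P1:{A,C} P2:{Q,S}

P2 drop P (Q beats it: A:9>2 B:8>6 C:8>5)
P2 drop R (Q beats it: A:9>1 B:8>6 C:8>5)
P1 drop B (A beats it: Q:8>5 S:8>6)
P1→{A,C} P2→{Q,S}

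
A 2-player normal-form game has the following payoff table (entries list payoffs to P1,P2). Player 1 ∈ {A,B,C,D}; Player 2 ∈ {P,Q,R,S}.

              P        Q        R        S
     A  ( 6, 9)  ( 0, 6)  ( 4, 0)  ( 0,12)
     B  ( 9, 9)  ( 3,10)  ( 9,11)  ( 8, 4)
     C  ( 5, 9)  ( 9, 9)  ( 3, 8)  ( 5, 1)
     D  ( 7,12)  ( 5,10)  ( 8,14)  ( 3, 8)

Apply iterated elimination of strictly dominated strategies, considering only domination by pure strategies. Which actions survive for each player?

IESDS → P1:{B,C,D} P2:{P,Q,R}

P1 drop A (B beats it: P:9>6 Q:3>0 R:9>4 S:8>0)
P2 drop S (P beats it: B:9>4 C:9>1 D:12>8)
P1→{B,C,D} P2→{P,Q,R}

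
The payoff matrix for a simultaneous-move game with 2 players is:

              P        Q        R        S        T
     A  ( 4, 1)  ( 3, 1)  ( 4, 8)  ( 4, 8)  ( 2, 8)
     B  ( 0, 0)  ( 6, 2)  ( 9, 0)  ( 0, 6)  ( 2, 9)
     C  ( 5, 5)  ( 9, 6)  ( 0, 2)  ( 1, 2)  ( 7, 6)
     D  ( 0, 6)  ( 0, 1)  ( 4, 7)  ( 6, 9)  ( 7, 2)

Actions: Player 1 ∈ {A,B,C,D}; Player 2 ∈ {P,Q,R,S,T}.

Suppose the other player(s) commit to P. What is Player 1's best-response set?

u_1(A vs P) = 4
u_1(B vs P) = 0
u_1(C vs P) = 5
u_1(D vs P) = 0
max payoff 5 at {C}

BR_1 = {C}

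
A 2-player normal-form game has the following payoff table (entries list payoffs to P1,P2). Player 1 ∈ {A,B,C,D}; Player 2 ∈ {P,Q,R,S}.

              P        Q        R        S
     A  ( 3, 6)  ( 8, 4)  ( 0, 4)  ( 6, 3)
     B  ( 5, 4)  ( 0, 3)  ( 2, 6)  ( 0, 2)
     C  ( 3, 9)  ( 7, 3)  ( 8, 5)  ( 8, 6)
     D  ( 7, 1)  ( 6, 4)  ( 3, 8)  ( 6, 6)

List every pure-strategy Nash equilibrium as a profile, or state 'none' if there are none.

(A,P): not NE [P1→D gives 7>3]
(A,Q): not NE [P2→P gives 6>4]
(A,R): not NE [P1→C gives 8>0; P2→P gives 6>4]
(A,S): not NE [P1→C gives 8>6; P2→P gives 6>3]
(B,P): not NE [P1→D gives 7>5; P2→R gives 6>4]
(B,Q): not NE [P1→A gives 8>0; P2→R gives 6>3]
(B,R): not NE [P1→C gives 8>2]
(B,S): not NE [P1→C gives 8>0; P2→R gives 6>2]
(C,P): not NE [P1→D gives 7>3]
(C,Q): not NE [P1→A gives 8>7; P2→P gives 9>3]
(C,R): not NE [P2→P gives 9>5]
(C,S): not NE [P2→P gives 9>6]
(D,P): not NE [P2→R gives 8>1]
(D,Q): not NE [P1→A gives 8>6; P2→R gives 8>4]
(D,R): not NE [P1→C gives 8>3]
(D,S): not NE [P1→C gives 8>6; P2→R gives 8>6]

Equilibria: none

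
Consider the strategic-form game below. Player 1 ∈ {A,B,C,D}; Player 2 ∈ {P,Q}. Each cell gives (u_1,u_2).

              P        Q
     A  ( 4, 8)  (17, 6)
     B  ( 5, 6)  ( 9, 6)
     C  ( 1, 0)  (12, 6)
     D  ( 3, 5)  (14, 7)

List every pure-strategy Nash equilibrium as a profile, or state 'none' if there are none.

(A,P): not NE [P1→B gives 5>4]
(A,Q): not NE [P2→P gives 8>6]
(B,P): NE
(B,Q): not NE [P1→A gives 17>9]
(C,P): not NE [P1→B gives 5>1; P2→Q gives 6>0]
(C,Q): not NE [P1→A gives 17>12]
(D,P): not NE [P1→B gives 5>3; P2→Q gives 7>5]
(D,Q): not NE [P1→A gives 17>14]

PSNE = {(B,P)}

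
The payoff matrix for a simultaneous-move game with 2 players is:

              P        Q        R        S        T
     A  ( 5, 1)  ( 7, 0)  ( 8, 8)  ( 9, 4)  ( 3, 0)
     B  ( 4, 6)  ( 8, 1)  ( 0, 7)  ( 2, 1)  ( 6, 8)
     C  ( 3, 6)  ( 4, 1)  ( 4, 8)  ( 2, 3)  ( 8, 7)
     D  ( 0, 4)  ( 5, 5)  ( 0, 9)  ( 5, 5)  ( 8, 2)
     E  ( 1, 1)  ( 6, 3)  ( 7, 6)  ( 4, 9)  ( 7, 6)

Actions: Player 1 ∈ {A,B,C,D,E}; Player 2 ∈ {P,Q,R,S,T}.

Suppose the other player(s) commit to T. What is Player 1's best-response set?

BR_1 = {C,D}

u_1(A vs T) = 3
u_1(B vs T) = 6
u_1(C vs T) = 8
u_1(D vs T) = 8
u_1(E vs T) = 7
max payoff 8 at {C,D}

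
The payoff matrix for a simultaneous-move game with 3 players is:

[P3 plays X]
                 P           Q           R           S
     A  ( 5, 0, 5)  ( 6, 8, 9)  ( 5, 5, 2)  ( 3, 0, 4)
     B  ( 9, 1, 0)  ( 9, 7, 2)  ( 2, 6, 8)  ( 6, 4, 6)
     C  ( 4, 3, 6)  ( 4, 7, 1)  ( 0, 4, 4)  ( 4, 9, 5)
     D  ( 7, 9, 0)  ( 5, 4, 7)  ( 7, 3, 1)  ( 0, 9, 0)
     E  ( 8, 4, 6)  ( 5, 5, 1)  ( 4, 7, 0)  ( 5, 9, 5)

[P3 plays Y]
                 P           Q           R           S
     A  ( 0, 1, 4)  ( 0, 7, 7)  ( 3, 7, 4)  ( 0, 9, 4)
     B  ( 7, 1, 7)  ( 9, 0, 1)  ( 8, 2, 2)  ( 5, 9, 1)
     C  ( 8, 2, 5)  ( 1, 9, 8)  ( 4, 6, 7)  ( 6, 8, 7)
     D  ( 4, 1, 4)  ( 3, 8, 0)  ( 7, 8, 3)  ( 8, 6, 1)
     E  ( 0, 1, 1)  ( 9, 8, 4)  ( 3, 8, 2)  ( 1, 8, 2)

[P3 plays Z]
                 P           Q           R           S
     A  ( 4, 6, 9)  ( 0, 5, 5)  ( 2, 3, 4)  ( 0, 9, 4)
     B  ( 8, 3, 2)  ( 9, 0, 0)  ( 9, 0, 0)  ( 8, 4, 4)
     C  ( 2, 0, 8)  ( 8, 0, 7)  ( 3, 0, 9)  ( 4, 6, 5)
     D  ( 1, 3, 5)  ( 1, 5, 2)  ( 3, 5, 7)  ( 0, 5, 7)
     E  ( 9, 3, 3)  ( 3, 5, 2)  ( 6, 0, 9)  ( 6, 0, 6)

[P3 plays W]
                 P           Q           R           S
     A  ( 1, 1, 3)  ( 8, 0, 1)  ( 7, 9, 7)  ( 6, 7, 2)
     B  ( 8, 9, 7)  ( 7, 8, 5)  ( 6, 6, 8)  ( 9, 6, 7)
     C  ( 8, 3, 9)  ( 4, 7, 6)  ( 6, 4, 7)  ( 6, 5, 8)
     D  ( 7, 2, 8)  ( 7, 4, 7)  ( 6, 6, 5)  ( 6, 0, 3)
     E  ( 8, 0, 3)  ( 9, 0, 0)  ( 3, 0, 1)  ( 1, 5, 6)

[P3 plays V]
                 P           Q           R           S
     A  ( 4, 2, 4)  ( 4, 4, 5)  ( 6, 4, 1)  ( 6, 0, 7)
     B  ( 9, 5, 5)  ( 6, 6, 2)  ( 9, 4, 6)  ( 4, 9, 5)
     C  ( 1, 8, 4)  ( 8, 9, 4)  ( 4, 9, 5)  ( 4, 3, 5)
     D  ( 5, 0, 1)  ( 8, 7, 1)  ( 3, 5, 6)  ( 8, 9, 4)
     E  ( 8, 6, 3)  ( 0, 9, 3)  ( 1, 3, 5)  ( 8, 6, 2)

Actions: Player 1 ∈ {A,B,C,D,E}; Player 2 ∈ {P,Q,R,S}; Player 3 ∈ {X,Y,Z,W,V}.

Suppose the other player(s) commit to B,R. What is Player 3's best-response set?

argmax u_3 = {X,W}

u_3(X vs B,R) = 8
u_3(Y vs B,R) = 2
u_3(Z vs B,R) = 0
u_3(W vs B,R) = 8
u_3(V vs B,R) = 6
max payoff 8 at {X,W}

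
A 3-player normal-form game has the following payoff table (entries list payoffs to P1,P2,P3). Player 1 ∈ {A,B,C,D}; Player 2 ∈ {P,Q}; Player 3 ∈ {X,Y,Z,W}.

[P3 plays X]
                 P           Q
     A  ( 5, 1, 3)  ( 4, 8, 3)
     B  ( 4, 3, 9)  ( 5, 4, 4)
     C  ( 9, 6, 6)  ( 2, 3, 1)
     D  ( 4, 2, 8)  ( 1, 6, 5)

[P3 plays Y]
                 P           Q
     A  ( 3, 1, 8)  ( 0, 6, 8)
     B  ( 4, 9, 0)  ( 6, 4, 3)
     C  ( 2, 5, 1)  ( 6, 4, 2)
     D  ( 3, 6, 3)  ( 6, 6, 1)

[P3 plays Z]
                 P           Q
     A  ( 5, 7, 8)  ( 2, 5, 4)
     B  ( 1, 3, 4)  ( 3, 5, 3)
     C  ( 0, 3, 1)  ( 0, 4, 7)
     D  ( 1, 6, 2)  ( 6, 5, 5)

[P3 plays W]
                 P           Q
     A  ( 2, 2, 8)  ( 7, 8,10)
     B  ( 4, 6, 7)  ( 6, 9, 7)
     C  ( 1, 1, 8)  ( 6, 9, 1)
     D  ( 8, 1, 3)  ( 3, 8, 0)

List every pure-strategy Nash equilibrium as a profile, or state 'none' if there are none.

(A,P,X): not NE [P1→C gives 9>5; P2→Q gives 8>1; P3→W gives 8>3]
(A,P,Y): not NE [P1→B gives 4>3; P2→Q gives 6>1]
(A,P,Z): NE
(A,P,W): not NE [P1→D gives 8>2; P2→Q gives 8>2]
(A,Q,X): not NE [P1→B gives 5>4; P3→W gives 10>3]
(A,Q,Y): not NE [P1→D gives 6>0; P3→W gives 10>8]
(A,Q,Z): not NE [P1→D gives 6>2; P2→P gives 7>5; P3→W gives 10>4]
(A,Q,W): NE
(B,P,X): not NE [P1→C gives 9>4; P2→Q gives 4>3]
(B,P,Y): not NE [P3→X gives 9>0]
(B,P,Z): not NE [P1→A gives 5>1; P2→Q gives 5>3; P3→X gives 9>4]
(B,P,W): not NE [P1→D gives 8>4; P2→Q gives 9>6; P3→X gives 9>7]
(B,Q,X): not NE [P3→W gives 7>4]
(B,Q,Y): not NE [P2→P gives 9>4; P3→W gives 7>3]
(B,Q,Z): not NE [P1→D gives 6>3; P3→W gives 7>3]
(B,Q,W): not NE [P1→A gives 7>6]
(C,P,X): not NE [P3→W gives 8>6]
(C,P,Y): not NE [P1→B gives 4>2; P3→W gives 8>1]
(C,P,Z): not NE [P1→A gives 5>0; P2→Q gives 4>3; P3→W gives 8>1]
(C,P,W): not NE [P1→D gives 8>1; P2→Q gives 9>1]
(C,Q,X): not NE [P1→B gives 5>2; P2→P gives 6>3; P3→Z gives 7>1]
(C,Q,Y): not NE [P2→P gives 5>4; P3→Z gives 7>2]
(C,Q,Z): not NE [P1→D gives 6>0]
(C,Q,W): not NE [P1→A gives 7>6; P3→Z gives 7>1]
(D,P,X): not NE [P1→C gives 9>4; P2→Q gives 6>2]
(D,P,Y): not NE [P1→B gives 4>3; P3→X gives 8>3]
(D,P,Z): not NE [P1→A gives 5>1; P3→X gives 8>2]
(D,P,W): not NE [P2→Q gives 8>1; P3→X gives 8>3]
(D,Q,X): not NE [P1→B gives 5>1]
(D,Q,Y): not NE [P3→Z gives 5>1]
(D,Q,Z): not NE [P2→P gives 6>5]
(D,Q,W): not NE [P1→A gives 7>3; P3→Z gives 5>0]

NE set: (A,P,Z), (A,Q,W)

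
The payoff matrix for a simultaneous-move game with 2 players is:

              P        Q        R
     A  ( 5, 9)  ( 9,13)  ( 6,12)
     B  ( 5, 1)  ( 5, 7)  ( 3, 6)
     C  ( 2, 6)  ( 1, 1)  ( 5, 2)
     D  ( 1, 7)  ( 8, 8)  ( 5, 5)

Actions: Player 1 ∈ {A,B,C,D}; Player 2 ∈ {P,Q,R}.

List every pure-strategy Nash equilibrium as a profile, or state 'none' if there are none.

(A,P): not NE [P2→Q gives 13>9]
(A,Q): NE
(A,R): not NE [P2→Q gives 13>12]
(B,P): not NE [P2→Q gives 7>1]
(B,Q): not NE [P1→A gives 9>5]
(B,R): not NE [P1→A gives 6>3; P2→Q gives 7>6]
(C,P): not NE [P1→B gives 5>2]
(C,Q): not NE [P1→A gives 9>1; P2→P gives 6>1]
(C,R): not NE [P1→A gives 6>5; P2→P gives 6>2]
(D,P): not NE [P1→B gives 5>1; P2→Q gives 8>7]
(D,Q): not NE [P1→A gives 9>8]
(D,R): not NE [P1→A gives 6>5; P2→Q gives 8>5]

NE set: (A,Q)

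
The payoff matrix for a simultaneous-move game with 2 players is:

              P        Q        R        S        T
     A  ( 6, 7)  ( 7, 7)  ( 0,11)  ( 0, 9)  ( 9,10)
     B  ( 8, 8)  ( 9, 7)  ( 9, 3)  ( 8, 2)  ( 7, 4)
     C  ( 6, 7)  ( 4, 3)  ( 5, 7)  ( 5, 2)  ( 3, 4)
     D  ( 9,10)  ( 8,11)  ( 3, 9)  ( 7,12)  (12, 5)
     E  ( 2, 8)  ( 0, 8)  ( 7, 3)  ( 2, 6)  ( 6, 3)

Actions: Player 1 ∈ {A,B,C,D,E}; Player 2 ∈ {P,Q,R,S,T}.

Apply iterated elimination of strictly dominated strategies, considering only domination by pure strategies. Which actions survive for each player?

Remaining: P1:{B,D} P2:{P,Q,S}

P1 drop A (D beats it: P:9>6 Q:8>7 R:3>0 S:7>0 T:12>9)
P1 drop C (B beats it: P:8>6 Q:9>4 R:9>5 S:8>5 T:7>3)
P1 drop E (B beats it: P:8>2 Q:9>0 R:9>7 S:8>2 T:7>6)
P2 drop R (P beats it: B:8>3 D:10>9)
P2 drop T (P beats it: B:8>4 D:10>5)
P1→{B,D} P2→{P,Q,S}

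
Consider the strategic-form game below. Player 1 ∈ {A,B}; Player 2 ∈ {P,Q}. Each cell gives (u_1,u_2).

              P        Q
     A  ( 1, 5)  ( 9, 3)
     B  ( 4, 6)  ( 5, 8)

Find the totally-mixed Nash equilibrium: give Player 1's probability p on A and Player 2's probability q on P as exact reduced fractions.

P1 indiff ⇒ q·1+(1-q)·9 = q·4+(1-q)·5 ⇒ q(-3) = (1-q)(-4) ⇒ q = 4/7
P2 indiff ⇒ p·5+(1-p)·6 = p·3+(1-p)·8 ⇒ p(2) = (1-p)(2) ⇒ p = 1/2

P1 mixes 1/2 on A; P2 mixes 4/7 on P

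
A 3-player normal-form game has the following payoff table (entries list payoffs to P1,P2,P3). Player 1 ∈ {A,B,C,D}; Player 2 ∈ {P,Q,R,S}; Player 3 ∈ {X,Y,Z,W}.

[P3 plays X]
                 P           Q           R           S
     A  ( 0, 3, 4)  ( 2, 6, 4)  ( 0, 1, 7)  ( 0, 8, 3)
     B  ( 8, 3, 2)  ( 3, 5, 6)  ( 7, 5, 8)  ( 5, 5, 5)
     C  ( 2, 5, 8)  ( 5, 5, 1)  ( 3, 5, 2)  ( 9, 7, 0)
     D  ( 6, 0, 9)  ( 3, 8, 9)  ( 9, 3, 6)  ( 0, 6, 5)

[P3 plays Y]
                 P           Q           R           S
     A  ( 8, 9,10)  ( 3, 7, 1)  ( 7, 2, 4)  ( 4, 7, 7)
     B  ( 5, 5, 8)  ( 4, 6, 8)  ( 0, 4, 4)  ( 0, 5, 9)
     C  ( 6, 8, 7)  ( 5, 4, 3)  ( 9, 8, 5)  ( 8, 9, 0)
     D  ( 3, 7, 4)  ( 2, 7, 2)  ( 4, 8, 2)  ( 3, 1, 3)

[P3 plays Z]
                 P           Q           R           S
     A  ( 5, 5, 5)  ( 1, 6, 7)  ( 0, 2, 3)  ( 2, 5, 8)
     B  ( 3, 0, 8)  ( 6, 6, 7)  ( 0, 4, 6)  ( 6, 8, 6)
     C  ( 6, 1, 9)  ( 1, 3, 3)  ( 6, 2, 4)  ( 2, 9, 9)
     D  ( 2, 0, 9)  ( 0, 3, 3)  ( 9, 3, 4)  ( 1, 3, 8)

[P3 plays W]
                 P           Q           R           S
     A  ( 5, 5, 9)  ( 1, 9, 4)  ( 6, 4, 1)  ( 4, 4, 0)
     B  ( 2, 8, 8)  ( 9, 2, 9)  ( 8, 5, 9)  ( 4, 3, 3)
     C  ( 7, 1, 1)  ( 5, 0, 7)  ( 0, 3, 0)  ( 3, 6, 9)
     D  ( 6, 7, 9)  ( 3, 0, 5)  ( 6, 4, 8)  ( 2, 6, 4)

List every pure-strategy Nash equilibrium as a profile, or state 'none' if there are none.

PSNE = {(A,P,Y)}

(A,P,X): not NE [P1→B gives 8>0; P2→S gives 8>3; P3→Y gives 10>4]
(A,P,Y): NE
(A,P,Z): not NE [P1→C gives 6>5; P2→Q gives 6>5; P3→Y gives 10>5]
(A,P,W): not NE [P1→C gives 7>5; P2→Q gives 9>5; P3→Y gives 10>9]
(A,Q,X): not NE [P1→C gives 5>2; P2→S gives 8>6; P3→Z gives 7>4]
(A,Q,Y): not NE [P1→C gives 5>3; P2→P gives 9>7; P3→Z gives 7>1]
(A,Q,Z): not NE [P1→B gives 6>1]
(A,Q,W): not NE [P1→B gives 9>1; P3→Z gives 7>4]
(A,R,X): not NE [P1→D gives 9>0; P2→S gives 8>1]
(A,R,Y): not NE [P1→C gives 9>7; P2→P gives 9>2; P3→X gives 7>4]
(A,R,Z): not NE [P1→D gives 9>0; P2→Q gives 6>2; P3→X gives 7>3]
(A,R,W): not NE [P1→B gives 8>6; P2→Q gives 9>4; P3→X gives 7>1]
(A,S,X): not NE [P1→C gives 9>0; P3→Z gives 8>3]
(A,S,Y): not NE [P1→C gives 8>4; P2→P gives 9>7; P3→Z gives 8>7]
(A,S,Z): not NE [P1→B gives 6>2; P2→Q gives 6>5]
(A,S,W): not NE [P2→Q gives 9>4; P3→Z gives 8>0]
(B,P,X): not NE [P2→S gives 5>3; P3→W gives 8>2]
(B,P,Y): not NE [P1→A gives 8>5; P2→Q gives 6>5]
(B,P,Z): not NE [P1→C gives 6>3; P2→S gives 8>0]
(B,P,W): not NE [P1→C gives 7>2]
(B,Q,X): not NE [P1→C gives 5>3; P3→W gives 9>6]
(B,Q,Y): not NE [P1→C gives 5>4; P3→W gives 9>8]
(B,Q,Z): not NE [P2→S gives 8>6; P3→W gives 9>7]
(B,Q,W): not NE [P2→P gives 8>2]
(B,R,X): not NE [P1→D gives 9>7; P3→W gives 9>8]
(B,R,Y): not NE [P1→C gives 9>0; P2→Q gives 6>4; P3→W gives 9>4]
(B,R,Z): not NE [P1→D gives 9>0; P2→S gives 8>4; P3→W gives 9>6]
(B,R,W): not NE [P2→P gives 8>5]
(B,S,X): not NE [P1→C gives 9>5; P3→Y gives 9>5]
(B,S,Y): not NE [P1→C gives 8>0; P2→Q gives 6>5]
(B,S,Z): not NE [P3→Y gives 9>6]
(B,S,W): not NE [P2→P gives 8>3; P3→Y gives 9>3]
(C,P,X): not NE [P1→B gives 8>2; P2→S gives 7>5; P3→Z gives 9>8]
(C,P,Y): not NE [P1→A gives 8>6; P2→S gives 9>8; P3→Z gives 9>7]
(C,P,Z): not NE [P2→S gives 9>1]
(C,P,W): not NE [P2→S gives 6>1; P3→Z gives 9>1]
(C,Q,X): not NE [P2→S gives 7>5; P3→W gives 7>1]
(C,Q,Y): not NE [P2→S gives 9>4; P3→W gives 7>3]
(C,Q,Z): not NE [P1→B gives 6>1; P2→S gives 9>3; P3→W gives 7>3]
(C,Q,W): not NE [P1→B gives 9>5; P2→S gives 6>0]
(C,R,X): not NE [P1→D gives 9>3; P2→S gives 7>5; P3→Y gives 5>2]
(C,R,Y): not NE [P2→S gives 9>8]
(C,R,Z): not NE [P1→D gives 9>6; P2→S gives 9>2; P3→Y gives 5>4]
(C,R,W): not NE [P1→B gives 8>0; P2→S gives 6>3; P3→Y gives 5>0]
(C,S,X): not NE [P3→W gives 9>0]
(C,S,Y): not NE [P3→W gives 9>0]
(C,S,Z): not NE [P1→B gives 6>2]
(C,S,W): not NE [P1→B gives 4>3]
(D,P,X): not NE [P1→B gives 8>6; P2→Q gives 8>0]
(D,P,Y): not NE [P1→A gives 8>3; P2→R gives 8>7; P3→W gives 9>4]
(D,P,Z): not NE [P1→C gives 6>2; P2→S gives 3>0]
(D,P,W): not NE [P1→C gives 7>6]
(D,Q,X): not NE [P1→C gives 5>3]
(D,Q,Y): not NE [P1→C gives 5>2; P2→R gives 8>7; P3→X gives 9>2]
(D,Q,Z): not NE [P1→B gives 6>0; P3→X gives 9>3]
(D,Q,W): not NE [P1→B gives 9>3; P2→P gives 7>0; P3→X gives 9>5]
(D,R,X): not NE [P2→Q gives 8>3; P3→W gives 8>6]
(D,R,Y): not NE [P1→C gives 9>4; P3→W gives 8>2]
(D,R,Z): not NE [P3→W gives 8>4]
(D,R,W): not NE [P1→B gives 8>6; P2→P gives 7>4]
(D,S,X): not NE [P1→C gives 9>0; P2→Q gives 8>6; P3→Z gives 8>5]
(D,S,Y): not NE [P1→C gives 8>3; P2→R gives 8>1; P3→Z gives 8>3]
(D,S,Z): not NE [P1→B gives 6>1]
(D,S,W): not NE [P1→B gives 4>2; P2→P gives 7>6; P3→Z gives 8>4]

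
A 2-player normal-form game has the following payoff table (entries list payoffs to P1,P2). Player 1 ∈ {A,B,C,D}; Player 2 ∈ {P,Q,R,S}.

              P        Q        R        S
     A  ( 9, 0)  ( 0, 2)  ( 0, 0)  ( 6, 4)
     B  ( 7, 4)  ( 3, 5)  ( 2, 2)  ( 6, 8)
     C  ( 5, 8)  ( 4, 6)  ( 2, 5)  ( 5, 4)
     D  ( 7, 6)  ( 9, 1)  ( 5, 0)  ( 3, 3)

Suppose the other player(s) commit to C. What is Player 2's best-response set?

BR_2 = {P}

u_2(P vs C) = 8
u_2(Q vs C) = 6
u_2(R vs C) = 5
u_2(S vs C) = 4
max payoff 8 at {P}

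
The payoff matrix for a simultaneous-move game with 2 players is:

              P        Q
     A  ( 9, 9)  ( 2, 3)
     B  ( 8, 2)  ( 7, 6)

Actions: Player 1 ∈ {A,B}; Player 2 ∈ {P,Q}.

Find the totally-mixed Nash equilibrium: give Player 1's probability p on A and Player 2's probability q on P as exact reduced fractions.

p=2/5, q=5/6

P1 indiff ⇒ q·9+(1-q)·2 = q·8+(1-q)·7 ⇒ q(1) = (1-q)(5) ⇒ q = 5/6
P2 indiff ⇒ p·9+(1-p)·2 = p·3+(1-p)·6 ⇒ p(6) = (1-p)(4) ⇒ p = 2/5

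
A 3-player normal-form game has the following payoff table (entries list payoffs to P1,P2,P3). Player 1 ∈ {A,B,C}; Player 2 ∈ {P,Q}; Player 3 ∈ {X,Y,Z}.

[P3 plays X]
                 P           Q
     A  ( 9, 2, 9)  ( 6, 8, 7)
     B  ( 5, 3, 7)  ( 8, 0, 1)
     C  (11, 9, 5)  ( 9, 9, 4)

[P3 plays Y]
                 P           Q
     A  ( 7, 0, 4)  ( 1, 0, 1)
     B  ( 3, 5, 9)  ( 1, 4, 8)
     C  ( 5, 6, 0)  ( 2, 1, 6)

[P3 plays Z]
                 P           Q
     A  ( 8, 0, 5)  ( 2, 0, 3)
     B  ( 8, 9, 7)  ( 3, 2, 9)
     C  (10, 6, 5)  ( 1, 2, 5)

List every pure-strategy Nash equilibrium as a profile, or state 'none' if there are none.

NE set: (C,P,X), (C,P,Z)

(A,P,X): not NE [P1→C gives 11>9; P2→Q gives 8>2]
(A,P,Y): not NE [P3→X gives 9>4]
(A,P,Z): not NE [P1→C gives 10>8; P3→X gives 9>5]
(A,Q,X): not NE [P1→C gives 9>6]
(A,Q,Y): not NE [P1→C gives 2>1; P3→X gives 7>1]
(A,Q,Z): not NE [P1→B gives 3>2; P3→X gives 7>3]
(B,P,X): not NE [P1→C gives 11>5; P3→Y gives 9>7]
(B,P,Y): not NE [P1→A gives 7>3]
(B,P,Z): not NE [P1→C gives 10>8; P3→Y gives 9>7]
(B,Q,X): not NE [P1→C gives 9>8; P2→P gives 3>0; P3→Z gives 9>1]
(B,Q,Y): not NE [P1→C gives 2>1; P2→P gives 5>4; P3→Z gives 9>8]
(B,Q,Z): not NE [P2→P gives 9>2]
(C,P,X): NE
(C,P,Y): not NE [P1→A gives 7>5; P3→Z gives 5>0]
(C,P,Z): NE
(C,Q,X): not NE [P3→Y gives 6>4]
(C,Q,Y): not NE [P2→P gives 6>1]
(C,Q,Z): not NE [P1→B gives 3>1; P2→P gives 6>2; P3→Y gives 6>5]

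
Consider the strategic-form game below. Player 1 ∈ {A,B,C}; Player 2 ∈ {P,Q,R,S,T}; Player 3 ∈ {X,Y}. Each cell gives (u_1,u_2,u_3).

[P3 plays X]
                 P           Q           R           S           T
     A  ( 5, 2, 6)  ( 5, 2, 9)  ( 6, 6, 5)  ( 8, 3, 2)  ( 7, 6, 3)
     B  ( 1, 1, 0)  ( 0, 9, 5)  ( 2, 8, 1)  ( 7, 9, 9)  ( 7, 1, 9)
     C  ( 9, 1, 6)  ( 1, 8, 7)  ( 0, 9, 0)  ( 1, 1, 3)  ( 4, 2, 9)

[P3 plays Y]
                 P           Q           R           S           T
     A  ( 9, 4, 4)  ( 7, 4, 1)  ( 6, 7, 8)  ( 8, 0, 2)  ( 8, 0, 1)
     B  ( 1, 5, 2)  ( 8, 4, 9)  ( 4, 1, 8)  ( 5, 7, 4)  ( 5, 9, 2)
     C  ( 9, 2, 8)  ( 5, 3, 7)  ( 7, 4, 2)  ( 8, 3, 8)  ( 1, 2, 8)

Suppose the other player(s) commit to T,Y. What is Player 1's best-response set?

argmax u_1 = {A}

u_1(A vs T,Y) = 8
u_1(B vs T,Y) = 5
u_1(C vs T,Y) = 1
max payoff 8 at {A}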